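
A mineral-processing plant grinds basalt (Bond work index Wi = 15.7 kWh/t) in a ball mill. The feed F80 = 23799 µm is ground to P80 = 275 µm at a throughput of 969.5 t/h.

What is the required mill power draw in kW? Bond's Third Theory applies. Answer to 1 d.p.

Bond: W = 10·Wi·(1/√P80 − 1/√F80)
W = 10·15.7·(1/√275 − 1/√23799) = 10·15.7·(0.053820) = 8.4498 kWh/t
P = W·T = 8.4498·969.5 = 8192.0 kW

P = 8192.0 kW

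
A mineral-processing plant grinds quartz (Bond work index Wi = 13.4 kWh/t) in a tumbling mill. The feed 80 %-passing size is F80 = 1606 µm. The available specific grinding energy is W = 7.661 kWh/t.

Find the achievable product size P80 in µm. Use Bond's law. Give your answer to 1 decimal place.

P80 = 148.3 µm

Bond: W = 10·Wi·(1/√P80 − 1/√F80)
P80^(−½) = W/(10 Wi) + F80^(−½)
  = 7.6610/(10·13.4) + 1/√1606 = 0.057172 + 0.024953 = 0.082125
P80 = (1/0.082125)² = 12.1766² = 148.27 µm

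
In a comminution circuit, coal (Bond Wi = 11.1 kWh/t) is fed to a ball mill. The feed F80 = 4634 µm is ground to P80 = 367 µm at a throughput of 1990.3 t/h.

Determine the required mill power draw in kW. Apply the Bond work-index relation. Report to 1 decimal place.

P = 8286.7 kW

W = 10·Wi·[P80^(−½) − F80^(−½)]
W = 10·11.1·(1/√367 − 1/√4634) = 10·11.1·(0.037510) = 4.1636 kWh/t
Power = W × throughput = 4.1636 kWh/t × 1990.3 t/h = 8286.7 kW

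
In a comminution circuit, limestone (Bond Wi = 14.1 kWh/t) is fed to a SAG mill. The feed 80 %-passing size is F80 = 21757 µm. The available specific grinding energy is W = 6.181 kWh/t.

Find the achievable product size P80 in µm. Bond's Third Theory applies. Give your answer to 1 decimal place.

W = 10·Wi·(P80^(-½) − F80^(-½))
P80^(−½) = W/(10 Wi) + F80^(−½)
  = 6.1810/(10·14.1) + 1/√21757 = 0.043837 + 0.006780 = 0.050616
P80 = (1/0.050616)² = 19.7564² = 390.32 µm

P80 = 390.3 µm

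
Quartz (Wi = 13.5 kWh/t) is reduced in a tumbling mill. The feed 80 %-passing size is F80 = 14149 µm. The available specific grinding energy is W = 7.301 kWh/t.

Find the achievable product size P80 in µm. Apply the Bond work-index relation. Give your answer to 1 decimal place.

W = 10 Wi / √P80 − 10 Wi / √F80
⇒ 1/√P80 = W/(10 Wi) + 1/√F80
  = 7.3010/(10·13.5) + 1/√14149 = 0.054081 + 0.008407 = 0.062488
P80 = (1/0.062488)² = 16.0030² = 256.10 µm

P80 = 256.1 µm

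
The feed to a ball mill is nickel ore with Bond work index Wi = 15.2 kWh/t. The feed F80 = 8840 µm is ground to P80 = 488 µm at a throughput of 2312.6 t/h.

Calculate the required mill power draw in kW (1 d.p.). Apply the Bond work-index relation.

P = 12173.7 kW

Bond: W = 10·Wi·(1/√P80 − 1/√F80)
W = 10·15.2·(1/√488 − 1/√8840) = 10·15.2·(0.034632) = 5.2641 kWh/t
Mill draw = 5.2641 × 2312.6 = 12173.7 kW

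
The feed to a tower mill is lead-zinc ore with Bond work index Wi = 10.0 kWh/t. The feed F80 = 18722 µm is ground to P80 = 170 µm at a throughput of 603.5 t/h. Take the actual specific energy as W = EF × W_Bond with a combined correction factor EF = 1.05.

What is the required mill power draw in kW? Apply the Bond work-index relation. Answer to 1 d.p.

P = 4396.9 kW

W = 10 Wi (P80^-0.5 − F80^-0.5)
W = 10·10.0·(1/√170 − 1/√18722) = 10·10.0·(0.069388) = 6.9388 kWh/t
Corrected W = EF·W_Bond = 1.05·6.9388 = 7.2857 kWh/t
Power = W × throughput = 7.2857 kWh/t × 603.5 t/h = 4396.9 kW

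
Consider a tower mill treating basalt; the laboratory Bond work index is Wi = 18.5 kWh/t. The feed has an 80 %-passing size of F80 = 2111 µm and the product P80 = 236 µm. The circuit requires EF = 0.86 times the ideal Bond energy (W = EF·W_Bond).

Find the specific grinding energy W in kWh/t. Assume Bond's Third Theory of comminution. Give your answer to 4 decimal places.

W = 10 Wi (1/√P80 − 1/√F80)  [Bond]
1/√236 = 0.065094;  1/√2111 = 0.021765
W = 10·18.5·(0.065094 − 0.021765) = 8.0160 kWh/t
W_actual = 0.86 × 8.0160 = 6.8937 kWh/t

W = 6.8937 kWh/t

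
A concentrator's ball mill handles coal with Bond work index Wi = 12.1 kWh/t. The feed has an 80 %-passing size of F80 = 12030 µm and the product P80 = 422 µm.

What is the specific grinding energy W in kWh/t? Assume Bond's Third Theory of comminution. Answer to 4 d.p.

W = 4.7870 kWh/t

W_Bond = 10·Wi·(1/√P₈₀ − 1/√F₈₀)
1/√422 = 0.048679;  1/√12030 = 0.009117
W = 10·12.1·(0.048679 − 0.009117) = 4.7870 kWh/t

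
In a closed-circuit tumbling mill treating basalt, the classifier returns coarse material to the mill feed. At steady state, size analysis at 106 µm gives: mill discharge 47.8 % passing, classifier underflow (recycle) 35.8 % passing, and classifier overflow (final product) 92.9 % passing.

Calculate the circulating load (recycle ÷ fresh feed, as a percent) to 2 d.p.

CL = 375.83 %

Balance %-passing 106 µm (r = R/F):
(1+r)d = ru + o → r = (o−d)/(d−u)
r = (92.9 − 47.8)/(47.8 − 35.8) = 45.1/12.0 = 3.7583
CL = 100·r = 375.83 %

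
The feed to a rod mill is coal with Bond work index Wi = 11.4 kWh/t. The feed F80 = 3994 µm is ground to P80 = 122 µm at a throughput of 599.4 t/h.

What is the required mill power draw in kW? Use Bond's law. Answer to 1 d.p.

P = 5105.2 kW

W = 10 Wi / √P80 − 10 Wi / √F80
W = 10·11.4·(1/√122 − 1/√3994) = 10·11.4·(0.074712) = 8.5172 kWh/t
P = W·T = 8.5172·599.4 = 5105.2 kW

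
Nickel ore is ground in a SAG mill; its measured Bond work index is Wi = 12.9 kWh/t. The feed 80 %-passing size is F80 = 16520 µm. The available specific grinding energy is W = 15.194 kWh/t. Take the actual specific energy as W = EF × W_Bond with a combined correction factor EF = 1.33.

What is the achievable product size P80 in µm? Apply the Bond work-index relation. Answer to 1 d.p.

W = 10·Wi·(P80^(-½) − F80^(-½))
W_Bond = W / EF = 15.194 / 1.33 = 11.4241 kWh/t
P80^(−½) = W_Bond/(10 Wi) + F80^(−½)
  = 11.4241/(10·12.9) + 1/√16520 = 0.088559 + 0.007780 = 0.096339
P80 = (1/0.096339)² = 10.3800² = 107.74 µm

P80 = 107.7 µm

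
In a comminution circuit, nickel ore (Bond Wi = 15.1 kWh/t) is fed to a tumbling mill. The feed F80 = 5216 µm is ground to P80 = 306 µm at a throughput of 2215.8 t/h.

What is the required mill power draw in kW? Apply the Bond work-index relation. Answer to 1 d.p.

P = 14494.2 kW

W = 10 Wi / √P80 − 10 Wi / √F80
W = 10·15.1·(1/√306 − 1/√5216) = 10·15.1·(0.043320) = 6.5413 kWh/t
P = W·T = 6.5413·2215.8 = 14494.2 kW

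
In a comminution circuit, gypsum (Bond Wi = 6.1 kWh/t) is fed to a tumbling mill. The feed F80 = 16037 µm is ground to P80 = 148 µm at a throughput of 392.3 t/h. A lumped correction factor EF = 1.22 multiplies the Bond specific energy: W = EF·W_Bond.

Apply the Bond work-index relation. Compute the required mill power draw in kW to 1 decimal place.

P = 2169.3 kW

W_Bond = 10·Wi·(1/√P₈₀ − 1/√F₈₀)
W = 10·6.1·(1/√148 − 1/√16037) = 10·6.1·(0.074303) = 4.5325 kWh/t
W_actual = 1.22 × 4.5325 = 5.5296 kWh/t
P_mill = W·ṁ = 5.5296·392.3 = 2169.3 kW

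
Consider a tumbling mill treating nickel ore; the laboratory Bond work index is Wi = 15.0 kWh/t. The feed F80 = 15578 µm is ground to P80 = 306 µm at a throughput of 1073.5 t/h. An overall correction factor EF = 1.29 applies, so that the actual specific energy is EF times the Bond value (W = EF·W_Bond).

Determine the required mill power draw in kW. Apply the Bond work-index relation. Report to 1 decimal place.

W = 10·Wi·(P80^(-½) − F80^(-½))
W = 10·15.0·(1/√306 − 1/√15578) = 10·15.0·(0.049154) = 7.3731 kWh/t
Apply correction: 7.3731 × 1.29 = 9.5113 kWh/t
Power = W × throughput = 9.5113 kWh/t × 1073.5 t/h = 10210.4 kW

P = 10210.4 kW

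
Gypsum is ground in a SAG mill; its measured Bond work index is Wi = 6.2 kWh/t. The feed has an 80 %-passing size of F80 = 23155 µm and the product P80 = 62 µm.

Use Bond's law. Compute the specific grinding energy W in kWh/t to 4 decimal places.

W = 10 Wi (P80^-0.5 − F80^-0.5)
1/√62 = 0.127000;  1/√23155 = 0.006572
W = 10·6.2·(0.127000 − 0.006572) = 7.4666 kWh/t

W = 7.4666 kWh/t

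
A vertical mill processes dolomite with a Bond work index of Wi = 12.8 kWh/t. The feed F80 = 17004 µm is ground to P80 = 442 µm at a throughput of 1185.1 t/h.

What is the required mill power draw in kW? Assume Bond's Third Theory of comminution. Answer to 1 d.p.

P = 6052.0 kW

W = 10 Wi (1/√P80 − 1/√F80)  [Bond]
W = 10·12.8·(1/√442 − 1/√17004) = 10·12.8·(0.039896) = 5.1067 kWh/t
P = W·T = 5.1067·1185.1 = 6052.0 kW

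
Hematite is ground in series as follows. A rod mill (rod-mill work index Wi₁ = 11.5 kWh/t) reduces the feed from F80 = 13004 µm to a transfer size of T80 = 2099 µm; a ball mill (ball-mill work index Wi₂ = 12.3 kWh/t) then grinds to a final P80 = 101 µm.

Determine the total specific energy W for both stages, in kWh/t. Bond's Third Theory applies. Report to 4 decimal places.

W = 11.0559 kWh/t

W = 10 Wi (1/√P80 − 1/√F80)  [Bond]
Stage 1 (13004→2099 µm, Wi₁=11.5): W₁ = 10·11.5·(0.021827 − 0.008769) = 1.5016 kWh/t
Stage 2 (2099→101 µm, Wi₂=12.3): W₂ = 10·12.3·(0.099504 − 0.021827) = 9.5542 kWh/t
W = W₁ + W₂ = 1.5016 + 9.5542 = 11.0559 kWh/t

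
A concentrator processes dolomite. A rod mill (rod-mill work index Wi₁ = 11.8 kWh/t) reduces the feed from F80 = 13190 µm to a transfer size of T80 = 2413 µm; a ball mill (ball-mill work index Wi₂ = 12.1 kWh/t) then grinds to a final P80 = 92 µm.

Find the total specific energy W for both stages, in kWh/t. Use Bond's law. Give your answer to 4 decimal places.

W_Bond = 10·Wi·(1/√P₈₀ − 1/√F₈₀)
Stage 1 (13190→2413 µm, Wi₁=11.8): W₁ = 10·11.8·(0.020357 − 0.008707) = 1.3747 kWh/t
Stage 2 (2413→92 µm, Wi₂=12.1): W₂ = 10·12.1·(0.104257 − 0.020357) = 10.1519 kWh/t
W = W₁ + W₂ = 1.3747 + 10.1519 = 11.5266 kWh/t

W = 11.5266 kWh/t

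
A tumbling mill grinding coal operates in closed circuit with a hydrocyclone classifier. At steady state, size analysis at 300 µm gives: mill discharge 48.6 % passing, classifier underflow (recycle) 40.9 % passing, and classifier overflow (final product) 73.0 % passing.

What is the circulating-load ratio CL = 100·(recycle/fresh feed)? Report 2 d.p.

Balance %-passing 300 µm (r = R/F):
Fd + Rd = Ru + Fo ⇒ R/F = (o−d)/(d−u)
r = (73.0 − 48.6)/(48.6 − 40.9) = 24.4/7.7 = 3.1688
CL = 100·r = 316.88 %

CL = 316.88 %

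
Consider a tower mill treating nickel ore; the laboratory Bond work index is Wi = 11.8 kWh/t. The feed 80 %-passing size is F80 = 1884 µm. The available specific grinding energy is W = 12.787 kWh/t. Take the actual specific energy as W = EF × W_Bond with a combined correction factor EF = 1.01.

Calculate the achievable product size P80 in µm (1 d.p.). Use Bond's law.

P80 = 58.9 µm

Bond: W = 10·Wi·(1/√P80 − 1/√F80)
W_Bond = W / EF = 12.787 / 1.01 = 12.6604 kWh/t
⇒ 1/√P80 = W_Bond/(10·Wi) + 1/√F80
  = 12.6604/(10·11.8) + 1/√1884 = 0.107291 + 0.023039 = 0.130330
P80 = (1/0.130330)² = 7.6728² = 58.87 µm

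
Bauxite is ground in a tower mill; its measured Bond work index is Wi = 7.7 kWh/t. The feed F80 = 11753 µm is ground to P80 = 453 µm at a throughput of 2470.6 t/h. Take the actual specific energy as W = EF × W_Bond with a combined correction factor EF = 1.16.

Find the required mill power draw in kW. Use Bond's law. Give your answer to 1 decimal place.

Bond:  W = 10 Wi (1/√P − 1/√F)
W = 10·7.7·(1/√453 − 1/√11753) = 10·7.7·(0.037760) = 2.9075 kWh/t
W_actual = 1.16 × 2.9075 = 3.3727 kWh/t
Mill draw = 3.3727 × 2470.6 = 8332.6 kW

P = 8332.6 kW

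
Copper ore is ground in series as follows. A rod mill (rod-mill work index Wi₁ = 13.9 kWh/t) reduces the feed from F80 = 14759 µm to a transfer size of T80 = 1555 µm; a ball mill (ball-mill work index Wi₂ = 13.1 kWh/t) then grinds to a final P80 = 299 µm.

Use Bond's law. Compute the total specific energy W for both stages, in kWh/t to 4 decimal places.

W = 6.6346 kWh/t

W = 10 Wi (P80^-0.5 − F80^-0.5)
Stage 1 (14759→1555 µm, Wi₁=13.9): W₁ = 10·13.9·(0.025359 − 0.008231) = 2.3808 kWh/t
Stage 2 (1555→299 µm, Wi₂=13.1): W₂ = 10·13.1·(0.057831 − 0.025359) = 4.2539 kWh/t
W = W₁ + W₂ = 2.3808 + 4.2539 = 6.6346 kWh/t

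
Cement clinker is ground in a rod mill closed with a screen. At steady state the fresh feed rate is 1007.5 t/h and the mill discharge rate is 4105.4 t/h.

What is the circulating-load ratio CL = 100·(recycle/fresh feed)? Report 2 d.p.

M = F + R at steady state, so:
R = M − F = 4105.4 − 1007.5 = 3097.9 t/h
CL = 100·R/F = 100·3097.9/1007.5 = 307.48 %

CL = 307.48 %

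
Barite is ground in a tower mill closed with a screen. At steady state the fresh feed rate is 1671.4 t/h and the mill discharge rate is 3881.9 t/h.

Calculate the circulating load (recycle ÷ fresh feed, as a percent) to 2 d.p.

CL = 132.25 %

M = F + R at steady state, so:
R = M − F = 3881.9 − 1671.4 = 2210.5 t/h
CL = 100·R/F = 100·2210.5/1671.4 = 132.25 %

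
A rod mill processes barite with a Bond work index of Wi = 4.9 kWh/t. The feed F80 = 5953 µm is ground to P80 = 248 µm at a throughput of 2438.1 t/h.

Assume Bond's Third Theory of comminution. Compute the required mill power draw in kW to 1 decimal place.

Bond:  W = 10 Wi (1/√P − 1/√F)
W = 10·4.9·(1/√248 − 1/√5953) = 10·4.9·(0.050539) = 2.4764 kWh/t
Power = W × throughput = 2.4764 kWh/t × 2438.1 t/h = 6037.8 kW

P = 6037.8 kW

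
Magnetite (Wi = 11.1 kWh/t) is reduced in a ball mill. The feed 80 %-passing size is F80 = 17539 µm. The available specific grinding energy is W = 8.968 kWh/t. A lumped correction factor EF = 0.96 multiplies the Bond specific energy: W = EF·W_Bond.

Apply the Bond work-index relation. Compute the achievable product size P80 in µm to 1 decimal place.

W = 10·Wi·(P80^(-½) − F80^(-½))
W_Bond = W / EF = 8.968 / 0.96 = 9.3417 kWh/t
⇒ 1/√P80 = W_Bond/(10 Wi) + 1/√F80
  = 9.3417/(10·11.1) + 1/√17539 = 0.084159 + 0.007551 = 0.091710
P80 = (1/0.091710)² = 10.9039² = 118.90 µm

P80 = 118.9 µm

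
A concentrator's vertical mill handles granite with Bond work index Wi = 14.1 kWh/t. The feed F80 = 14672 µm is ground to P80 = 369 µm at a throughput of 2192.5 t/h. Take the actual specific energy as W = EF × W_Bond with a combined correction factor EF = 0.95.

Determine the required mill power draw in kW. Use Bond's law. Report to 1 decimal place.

P = 12864.1 kW

Bond: W = 10·Wi·(1/√P80 − 1/√F80)
W = 10·14.1·(1/√369 − 1/√14672) = 10·14.1·(0.043802) = 6.1761 kWh/t
Corrected W = EF·W_Bond = 0.95·6.1761 = 5.8673 kWh/t
Mill draw = 5.8673 × 2192.5 = 12864.1 kW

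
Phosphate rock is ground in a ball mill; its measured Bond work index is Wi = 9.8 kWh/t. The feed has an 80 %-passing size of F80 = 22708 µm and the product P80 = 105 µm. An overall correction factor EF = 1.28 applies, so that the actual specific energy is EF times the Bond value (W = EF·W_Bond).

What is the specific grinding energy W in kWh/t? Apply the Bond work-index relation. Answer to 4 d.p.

W = 11.4093 kWh/t

Bond: W = 10·Wi·(1/√P80 − 1/√F80)
1/√105 = 0.097590;  1/√22708 = 0.006636
W = 10·9.8·(0.097590 − 0.006636) = 8.9135 kWh/t
With EF = 1.28: W = 8.9135·1.28 = 11.4093 kWh/t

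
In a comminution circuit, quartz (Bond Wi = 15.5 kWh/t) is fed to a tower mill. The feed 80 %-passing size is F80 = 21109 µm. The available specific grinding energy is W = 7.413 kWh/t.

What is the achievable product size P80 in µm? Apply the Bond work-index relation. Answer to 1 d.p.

W = 10·Wi·[P80^(−½) − F80^(−½)]
⇒ 1/√P80 = W/(10·Wi) + 1/√F80
  = 7.4130/(10·15.5) + 1/√21109 = 0.047826 + 0.006883 = 0.054709
P80 = (1/0.054709)² = 18.2787² = 334.11 µm

P80 = 334.1 µm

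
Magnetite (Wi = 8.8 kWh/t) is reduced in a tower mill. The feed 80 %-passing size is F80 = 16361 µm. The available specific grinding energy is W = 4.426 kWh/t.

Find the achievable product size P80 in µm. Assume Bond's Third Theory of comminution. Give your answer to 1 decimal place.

W = 10 Wi (P80^-0.5 − F80^-0.5)
⇒ 1/√P80 = W/(10·Wi) + 1/√F80
  = 4.4260/(10·8.8) + 1/√16361 = 0.050295 + 0.007818 = 0.058113
P80 = (1/0.058113)² = 17.2077² = 296.11 µm

P80 = 296.1 µm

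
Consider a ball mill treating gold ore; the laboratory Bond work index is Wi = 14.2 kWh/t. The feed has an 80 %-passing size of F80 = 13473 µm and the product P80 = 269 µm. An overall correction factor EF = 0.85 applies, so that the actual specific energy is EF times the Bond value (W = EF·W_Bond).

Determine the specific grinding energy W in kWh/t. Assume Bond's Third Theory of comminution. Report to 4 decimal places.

W = 10 Wi (1/√P80 − 1/√F80)  [Bond]
1/√269 = 0.060971;  1/√13473 = 0.008615
W = 10·14.2·(0.060971 − 0.008615) = 7.4345 kWh/t
With EF = 0.85: W = 7.4345·0.85 = 6.3193 kWh/t

W = 6.3193 kWh/t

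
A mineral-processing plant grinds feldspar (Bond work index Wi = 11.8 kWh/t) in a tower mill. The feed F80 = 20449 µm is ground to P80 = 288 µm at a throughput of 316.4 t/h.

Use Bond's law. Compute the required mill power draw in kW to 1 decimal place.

W = 10 Wi / √P80 − 10 Wi / √F80
W = 10·11.8·(1/√288 − 1/√20449) = 10·11.8·(0.051933) = 6.1280 kWh/t
P = W·T = 6.1280·316.4 = 1938.9 kW

P = 1938.9 kW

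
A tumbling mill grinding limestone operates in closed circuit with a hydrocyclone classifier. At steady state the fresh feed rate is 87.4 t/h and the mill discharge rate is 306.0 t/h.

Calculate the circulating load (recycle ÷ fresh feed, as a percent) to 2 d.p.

CL = 250.11 %

Mill node: discharge = fresh + recycle.
R = M − F = 306.0 − 87.4 = 218.6 t/h
CL = 100·R/F = 100·218.6/87.4 = 250.11 %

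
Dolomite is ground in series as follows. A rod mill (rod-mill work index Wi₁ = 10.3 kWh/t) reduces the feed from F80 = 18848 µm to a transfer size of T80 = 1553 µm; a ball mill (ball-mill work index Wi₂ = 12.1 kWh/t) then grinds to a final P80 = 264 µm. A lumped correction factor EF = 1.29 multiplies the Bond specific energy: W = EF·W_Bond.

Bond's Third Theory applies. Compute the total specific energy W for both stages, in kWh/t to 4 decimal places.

W = 10·Wi·[P80^(−½) − F80^(−½)]
Stage 1 (18848→1553 µm, Wi₁=10.3): W₁ = 10·10.3·(0.025375 − 0.007284) = 1.8634 kWh/t
Stage 2 (1553→264 µm, Wi₂=12.1): W₂ = 10·12.1·(0.061546 − 0.025375) = 4.3766 kWh/t
W = W₁ + W₂ = 1.8634 + 4.3766 = 6.2400 kWh/t
Corrected W = EF·W_Bond = 1.29·6.2400 = 8.0496 kWh/t

W = 8.0496 kWh/t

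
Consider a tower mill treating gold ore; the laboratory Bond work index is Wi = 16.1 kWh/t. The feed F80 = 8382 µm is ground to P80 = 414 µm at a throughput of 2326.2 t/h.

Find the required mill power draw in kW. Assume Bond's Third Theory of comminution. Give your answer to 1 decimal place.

W = 10·Wi·(P80^(-½) − F80^(-½))
W = 10·16.1·(1/√414 − 1/√8382) = 10·16.1·(0.038225) = 6.1542 kWh/t
Power = W × throughput = 6.1542 kWh/t × 2326.2 t/h = 14315.9 kW

P = 14315.9 kW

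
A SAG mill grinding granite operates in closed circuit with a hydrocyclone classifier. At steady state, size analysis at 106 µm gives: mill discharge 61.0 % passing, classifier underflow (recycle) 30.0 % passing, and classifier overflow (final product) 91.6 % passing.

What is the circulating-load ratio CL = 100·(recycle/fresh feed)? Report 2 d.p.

Two-product formula at 106 µm:
(1+r)d = ru + o → r = (o−d)/(d−u)
r = (91.6 − 61.0)/(61.0 − 30.0) = 30.6/31.0 = 0.9871
CL = 100·r = 98.71 %

CL = 98.71 %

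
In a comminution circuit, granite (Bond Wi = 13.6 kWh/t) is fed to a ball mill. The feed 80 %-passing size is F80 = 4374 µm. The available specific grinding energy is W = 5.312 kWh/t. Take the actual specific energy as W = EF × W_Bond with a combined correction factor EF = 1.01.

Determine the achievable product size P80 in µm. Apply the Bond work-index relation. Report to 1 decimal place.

P80 = 345.6 µm

W = 10·Wi·[P80^(−½) − F80^(−½)]
W_Bond = W / EF = 5.312 / 1.01 = 5.2594 kWh/t
P80^(−½) = W_Bond/(10 Wi) + F80^(−½)
  = 5.2594/(10·13.6) + 1/√4374 = 0.038672 + 0.015120 = 0.053792
P80 = (1/0.053792)² = 18.5900² = 345.59 µm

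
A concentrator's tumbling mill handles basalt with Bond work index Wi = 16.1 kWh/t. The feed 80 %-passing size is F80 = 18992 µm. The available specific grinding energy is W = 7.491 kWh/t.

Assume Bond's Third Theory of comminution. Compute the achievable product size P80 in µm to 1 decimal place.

W = 10 Wi / √P80 − 10 Wi / √F80
P80^-0.5 = F80^-0.5 + W/(10 Wi)
  = 7.4910/(10·16.1) + 1/√18992 = 0.046528 + 0.007256 = 0.053784
P80 = (1/0.053784)² = 18.5928² = 345.69 µm

P80 = 345.7 µm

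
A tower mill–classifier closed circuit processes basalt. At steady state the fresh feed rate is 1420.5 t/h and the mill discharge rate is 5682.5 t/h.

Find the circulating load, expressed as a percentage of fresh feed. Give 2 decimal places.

CL = 300.04 %

Discharge = new feed + return, hence
R = M − F = 5682.5 − 1420.5 = 4262.0 t/h
CL = 100·R/F = 100·4262.0/1420.5 = 300.04 %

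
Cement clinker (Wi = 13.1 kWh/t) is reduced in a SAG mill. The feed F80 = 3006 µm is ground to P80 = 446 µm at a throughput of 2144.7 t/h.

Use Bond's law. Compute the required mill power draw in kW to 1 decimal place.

W = 10 Wi / √P80 − 10 Wi / √F80
W = 10·13.1·(1/√446 − 1/√3006) = 10·13.1·(0.029112) = 3.8137 kWh/t
P = W·T = 3.8137·2144.7 = 8179.2 kW

P = 8179.2 kW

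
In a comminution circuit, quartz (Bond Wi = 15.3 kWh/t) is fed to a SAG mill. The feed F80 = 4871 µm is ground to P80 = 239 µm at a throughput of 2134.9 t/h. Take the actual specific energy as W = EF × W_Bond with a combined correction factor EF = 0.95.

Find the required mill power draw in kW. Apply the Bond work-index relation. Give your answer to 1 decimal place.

P = 15626.0 kW

W = 10·Wi·(P80^(-½) − F80^(-½))
W = 10·15.3·(1/√239 − 1/√4871) = 10·15.3·(0.050356) = 7.7045 kWh/t
Apply correction: 7.7045 × 0.95 = 7.3193 kWh/t
Power = W × throughput = 7.3193 kWh/t × 2134.9 t/h = 15626.0 kW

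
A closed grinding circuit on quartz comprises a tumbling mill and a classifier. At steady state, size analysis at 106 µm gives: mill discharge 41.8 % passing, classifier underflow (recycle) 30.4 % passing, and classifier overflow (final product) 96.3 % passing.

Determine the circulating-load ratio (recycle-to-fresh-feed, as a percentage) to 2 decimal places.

CL = 478.07 %

Balance %-passing 106 µm (r = R/F):
Fd + Rd = Ru + Fo ⇒ R/F = (o−d)/(d−u)
r = (96.3 − 41.8)/(41.8 − 30.4) = 54.5/11.4 = 4.7807
CL = 100·r = 478.07 %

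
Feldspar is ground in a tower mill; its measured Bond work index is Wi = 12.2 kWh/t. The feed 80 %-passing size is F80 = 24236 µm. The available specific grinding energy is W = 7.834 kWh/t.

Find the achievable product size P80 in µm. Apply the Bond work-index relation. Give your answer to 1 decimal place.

W_Bond = 10·Wi·(1/√P₈₀ − 1/√F₈₀)
P80^(−½) = W/(10 Wi) + F80^(−½)
  = 7.8340/(10·12.2) + 1/√24236 = 0.064213 + 0.006423 = 0.070637
P80 = (1/0.070637)² = 14.1570² = 200.42 µm

P80 = 200.4 µm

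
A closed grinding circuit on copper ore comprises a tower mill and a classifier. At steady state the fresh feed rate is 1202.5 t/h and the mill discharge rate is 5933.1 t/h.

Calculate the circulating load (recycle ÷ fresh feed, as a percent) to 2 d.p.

Steady state: M = F + R.
R = M − F = 5933.1 − 1202.5 = 4730.6 t/h
CL = 100·R/F = 100·4730.6/1202.5 = 393.40 %

CL = 393.40 %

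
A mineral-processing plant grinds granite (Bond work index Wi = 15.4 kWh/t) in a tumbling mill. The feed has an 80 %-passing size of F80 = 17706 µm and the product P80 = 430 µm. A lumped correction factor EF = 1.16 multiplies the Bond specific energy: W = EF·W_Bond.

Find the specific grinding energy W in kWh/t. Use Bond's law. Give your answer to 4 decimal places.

W = 10 Wi (P80^-0.5 − F80^-0.5)
1/√430 = 0.048224;  1/√17706 = 0.007515
W = 10·15.4·(0.048224 − 0.007515) = 6.2692 kWh/t
Apply correction: 6.2692 × 1.16 = 7.2723 kWh/t

W = 7.2723 kWh/t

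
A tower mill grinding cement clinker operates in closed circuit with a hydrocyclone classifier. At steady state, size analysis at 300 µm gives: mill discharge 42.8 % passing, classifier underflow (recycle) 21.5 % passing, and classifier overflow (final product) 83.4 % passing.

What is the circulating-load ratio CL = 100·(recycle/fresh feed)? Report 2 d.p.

CL = 190.61 %

Classifier node, passing 300 µm:
(1+r)·d = r·u + o ⇒ r = (o−d)/(d−u)
r = (83.4 − 42.8)/(42.8 − 21.5) = 40.6/21.3 = 1.9061
CL = 100·r = 190.61 %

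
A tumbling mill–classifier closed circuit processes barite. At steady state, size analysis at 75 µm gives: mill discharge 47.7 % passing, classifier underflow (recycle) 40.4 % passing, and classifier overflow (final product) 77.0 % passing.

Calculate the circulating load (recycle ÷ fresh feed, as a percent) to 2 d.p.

Mass balance on the −75 µm fraction:
r = (o − d)/(d − u)
r = (77.0 − 47.7)/(47.7 − 40.4) = 29.3/7.3 = 4.0137
CL = 100·r = 401.37 %

CL = 401.37 %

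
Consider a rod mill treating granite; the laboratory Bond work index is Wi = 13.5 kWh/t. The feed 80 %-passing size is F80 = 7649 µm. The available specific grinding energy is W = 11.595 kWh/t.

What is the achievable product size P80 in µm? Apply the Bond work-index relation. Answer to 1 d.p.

W = 10·Wi·[P80^(−½) − F80^(−½)]
P80^-0.5 = F80^-0.5 + W/(10 Wi)
  = 11.5950/(10·13.5) + 1/√7649 = 0.085889 + 0.011434 = 0.097323
P80 = (1/0.097323)² = 10.2751² = 105.58 µm

P80 = 105.6 µm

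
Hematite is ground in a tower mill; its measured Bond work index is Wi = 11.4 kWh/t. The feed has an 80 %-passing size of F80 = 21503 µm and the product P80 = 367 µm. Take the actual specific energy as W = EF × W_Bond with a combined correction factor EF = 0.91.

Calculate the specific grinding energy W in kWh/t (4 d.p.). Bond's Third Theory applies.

W_Bond = 10·Wi·(1/√P₈₀ − 1/√F₈₀)
1/√367 = 0.052200;  1/√21503 = 0.006819
W = 10·11.4·(0.052200 − 0.006819) = 5.1733 kWh/t
Corrected W = EF·W_Bond = 0.91·5.1733 = 4.7077 kWh/t

W = 4.7077 kWh/t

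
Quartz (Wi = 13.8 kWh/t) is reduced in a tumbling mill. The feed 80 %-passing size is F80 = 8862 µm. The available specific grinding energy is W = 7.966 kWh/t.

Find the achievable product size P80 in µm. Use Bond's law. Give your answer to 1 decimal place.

P80 = 214.1 µm

W = 10·Wi·[P80^(−½) − F80^(−½)]
P80^(−½) = W/(10 Wi) + F80^(−½)
  = 7.9660/(10·13.8) + 1/√8862 = 0.057725 + 0.010623 = 0.068347
P80 = (1/0.068347)² = 14.6312² = 214.07 µm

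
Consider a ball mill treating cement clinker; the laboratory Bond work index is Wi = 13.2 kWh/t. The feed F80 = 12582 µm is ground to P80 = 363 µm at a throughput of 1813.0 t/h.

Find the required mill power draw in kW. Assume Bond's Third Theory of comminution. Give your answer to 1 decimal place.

W = 10 Wi / √P80 − 10 Wi / √F80
W = 10·13.2·(1/√363 − 1/√12582) = 10·13.2·(0.043571) = 5.7514 kWh/t
Mill draw = 5.7514 × 1813.0 = 10427.3 kW

P = 10427.3 kW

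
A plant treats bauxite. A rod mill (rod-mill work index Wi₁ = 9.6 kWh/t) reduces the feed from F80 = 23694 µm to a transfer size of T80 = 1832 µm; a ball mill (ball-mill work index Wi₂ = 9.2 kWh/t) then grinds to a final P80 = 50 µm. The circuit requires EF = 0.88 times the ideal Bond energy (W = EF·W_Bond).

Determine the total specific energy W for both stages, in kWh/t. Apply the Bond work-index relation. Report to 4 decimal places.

W = 10.9829 kWh/t

Bond: W = 10·Wi·(1/√P80 − 1/√F80)
Stage 1 (23694→1832 µm, Wi₁=9.6): W₁ = 10·9.6·(0.023363 − 0.006497) = 1.6192 kWh/t
Stage 2 (1832→50 µm, Wi₂=9.2): W₂ = 10·9.2·(0.141421 − 0.023363) = 10.8613 kWh/t
W = W₁ + W₂ = 1.6192 + 10.8613 = 12.4806 kWh/t
With EF = 0.88: W = 12.4806·0.88 = 10.9829 kWh/t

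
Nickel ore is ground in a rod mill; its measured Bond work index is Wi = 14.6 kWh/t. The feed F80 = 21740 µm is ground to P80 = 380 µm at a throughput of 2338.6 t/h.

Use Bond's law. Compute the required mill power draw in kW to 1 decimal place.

Bond: W = 10·Wi·(1/√P80 − 1/√F80)
W = 10·14.6·(1/√380 − 1/√21740) = 10·14.6·(0.044517) = 6.4994 kWh/t
Mill draw = 6.4994 × 2338.6 = 15199.6 kW

P = 15199.6 kW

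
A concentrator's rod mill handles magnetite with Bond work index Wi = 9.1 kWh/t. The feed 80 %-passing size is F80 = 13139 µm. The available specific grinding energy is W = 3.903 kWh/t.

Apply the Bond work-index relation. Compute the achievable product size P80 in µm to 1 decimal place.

W = 10 Wi (1/√P80 − 1/√F80)  [Bond]
P80^-0.5 = F80^-0.5 + W/(10 Wi)
  = 3.9030/(10·9.1) + 1/√13139 = 0.042890 + 0.008724 = 0.051614
P80 = (1/0.051614)² = 19.3745² = 375.37 µm

P80 = 375.4 µm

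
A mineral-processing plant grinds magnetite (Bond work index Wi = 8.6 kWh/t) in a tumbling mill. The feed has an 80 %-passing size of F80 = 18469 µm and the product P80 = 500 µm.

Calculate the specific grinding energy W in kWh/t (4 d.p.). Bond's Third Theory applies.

W = 10 Wi (1/√P80 − 1/√F80)  [Bond]
1/√500 = 0.044721;  1/√18469 = 0.007358
W = 10·8.6·(0.044721 − 0.007358) = 3.2132 kWh/t

W = 3.2132 kWh/t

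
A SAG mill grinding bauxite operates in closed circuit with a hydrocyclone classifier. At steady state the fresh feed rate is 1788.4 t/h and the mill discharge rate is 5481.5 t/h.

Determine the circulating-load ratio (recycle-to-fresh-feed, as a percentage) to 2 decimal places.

CL = 206.50 %

M = F + R at steady state, so:
R = M − F = 5481.5 − 1788.4 = 3693.1 t/h
CL = 100·R/F = 100·3693.1/1788.4 = 206.50 %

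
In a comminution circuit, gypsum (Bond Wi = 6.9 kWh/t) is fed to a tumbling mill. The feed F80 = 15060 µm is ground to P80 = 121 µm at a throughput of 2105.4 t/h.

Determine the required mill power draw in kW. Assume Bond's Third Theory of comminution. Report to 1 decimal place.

P = 12022.8 kW

Bond: W = 10·Wi·(1/√P80 − 1/√F80)
W = 10·6.9·(1/√121 − 1/√15060) = 10·6.9·(0.082760) = 5.7105 kWh/t
Mill draw = 5.7105 × 2105.4 = 12022.8 kW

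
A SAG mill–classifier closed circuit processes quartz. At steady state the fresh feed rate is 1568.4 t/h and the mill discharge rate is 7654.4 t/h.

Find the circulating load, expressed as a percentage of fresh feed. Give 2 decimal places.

Mill node: discharge = fresh + recycle.
R = M − F = 7654.4 − 1568.4 = 6086.0 t/h
CL = 100·R/F = 100·6086.0/1568.4 = 388.04 %

CL = 388.04 %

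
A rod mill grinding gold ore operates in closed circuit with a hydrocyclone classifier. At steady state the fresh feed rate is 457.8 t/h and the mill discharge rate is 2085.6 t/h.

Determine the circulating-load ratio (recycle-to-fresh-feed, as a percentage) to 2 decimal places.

Steady state: M = F + R.
R = M − F = 2085.6 − 457.8 = 1627.8 t/h
CL = 100·R/F = 100·1627.8/457.8 = 355.57 %

CL = 355.57 %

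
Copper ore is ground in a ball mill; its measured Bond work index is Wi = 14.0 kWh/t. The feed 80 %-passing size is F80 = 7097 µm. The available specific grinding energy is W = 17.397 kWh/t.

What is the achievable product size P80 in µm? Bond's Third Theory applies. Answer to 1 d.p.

P80 = 54.0 µm

W = 10 Wi (1/√P80 − 1/√F80)  [Bond]
⇒ 1/√P80 = W/(10 Wi) + 1/√F80
  = 17.3970/(10·14.0) + 1/√7097 = 0.124264 + 0.011870 = 0.136135
P80 = (1/0.136135)² = 7.3457² = 53.96 µm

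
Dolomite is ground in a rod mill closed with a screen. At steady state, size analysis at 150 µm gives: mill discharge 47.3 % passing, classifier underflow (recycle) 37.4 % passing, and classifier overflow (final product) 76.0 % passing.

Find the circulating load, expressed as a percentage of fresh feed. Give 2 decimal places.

Mass balance on the −150 µm fraction:
d + r·d = r·u + o → r(d−u) = o−d
r = (76.0 − 47.3)/(47.3 − 37.4) = 28.7/9.9 = 2.8990
CL = 100·r = 289.90 %

CL = 289.90 %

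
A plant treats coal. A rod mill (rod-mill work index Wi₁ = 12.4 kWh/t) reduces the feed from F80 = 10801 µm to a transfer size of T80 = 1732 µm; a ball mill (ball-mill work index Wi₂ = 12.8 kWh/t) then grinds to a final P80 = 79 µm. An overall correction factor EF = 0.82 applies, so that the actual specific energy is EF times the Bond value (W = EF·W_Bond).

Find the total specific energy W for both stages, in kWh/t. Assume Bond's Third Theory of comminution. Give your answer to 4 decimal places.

W = 10.7517 kWh/t

W = 10 Wi (1/√P80 − 1/√F80)  [Bond]
Stage 1 (10801→1732 µm, Wi₁=12.4): W₁ = 10·12.4·(0.024028 − 0.009622) = 1.7864 kWh/t
Stage 2 (1732→79 µm, Wi₂=12.8): W₂ = 10·12.8·(0.112509 − 0.024028) = 11.3255 kWh/t
W = W₁ + W₂ = 1.7864 + 11.3255 = 13.1119 kWh/t
With EF = 0.82: W = 13.1119·0.82 = 10.7517 kWh/t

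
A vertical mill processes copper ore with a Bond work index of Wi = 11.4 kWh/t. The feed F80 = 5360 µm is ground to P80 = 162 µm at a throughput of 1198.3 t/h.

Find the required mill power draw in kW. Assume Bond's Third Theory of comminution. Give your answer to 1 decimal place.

Bond: W = 10·Wi·(1/√P80 − 1/√F80)
W = 10·11.4·(1/√162 − 1/√5360) = 10·11.4·(0.064908) = 7.3996 kWh/t
Mill draw = 7.3996 × 1198.3 = 8866.9 kW

P = 8866.9 kW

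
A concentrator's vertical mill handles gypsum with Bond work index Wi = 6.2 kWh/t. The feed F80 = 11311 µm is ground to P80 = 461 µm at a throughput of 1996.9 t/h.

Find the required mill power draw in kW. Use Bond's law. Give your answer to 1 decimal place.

W = 10 Wi (1/√P80 − 1/√F80)  [Bond]
W = 10·6.2·(1/√461 − 1/√11311) = 10·6.2·(0.037172) = 2.3047 kWh/t
Mill draw = 2.3047 × 1996.9 = 4602.2 kW

P = 4602.2 kW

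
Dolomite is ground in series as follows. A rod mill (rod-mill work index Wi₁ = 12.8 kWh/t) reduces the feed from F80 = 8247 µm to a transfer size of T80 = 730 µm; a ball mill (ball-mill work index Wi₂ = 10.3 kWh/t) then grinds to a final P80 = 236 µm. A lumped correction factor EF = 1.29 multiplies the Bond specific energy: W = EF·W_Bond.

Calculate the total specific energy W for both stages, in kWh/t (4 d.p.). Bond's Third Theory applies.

Bond:  W = 10 Wi (1/√P − 1/√F)
Stage 1 (8247→730 µm, Wi₁=12.8): W₁ = 10·12.8·(0.037012 − 0.011012) = 3.3280 kWh/t
Stage 2 (730→236 µm, Wi₂=10.3): W₂ = 10·10.3·(0.065094 − 0.037012) = 2.8925 kWh/t
W = W₁ + W₂ = 3.3280 + 2.8925 = 6.2205 kWh/t
W_actual = 1.29 × 6.2205 = 8.0245 kWh/t

W = 8.0245 kWh/t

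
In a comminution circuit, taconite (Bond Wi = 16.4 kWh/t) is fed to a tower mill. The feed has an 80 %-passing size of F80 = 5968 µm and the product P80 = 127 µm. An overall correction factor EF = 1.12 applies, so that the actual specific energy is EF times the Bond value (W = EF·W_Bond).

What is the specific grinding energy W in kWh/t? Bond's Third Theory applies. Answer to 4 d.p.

W = 13.9213 kWh/t

Bond:  W = 10 Wi (1/√P − 1/√F)
1/√127 = 0.088736;  1/√5968 = 0.012945
W = 10·16.4·(0.088736 − 0.012945) = 12.4297 kWh/t
Corrected W = EF·W_Bond = 1.12·12.4297 = 13.9213 kWh/t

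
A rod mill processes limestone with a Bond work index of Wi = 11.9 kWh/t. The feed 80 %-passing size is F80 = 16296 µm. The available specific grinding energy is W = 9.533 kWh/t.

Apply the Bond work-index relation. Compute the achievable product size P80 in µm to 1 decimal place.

Bond: W = 10·Wi·(1/√P80 − 1/√F80)
⇒ 1/√P80 = W/(10 Wi) + 1/√F80
  = 9.5330/(10·11.9) + 1/√16296 = 0.080109 + 0.007834 = 0.087943
P80 = (1/0.087943)² = 11.3710² = 129.30 µm

P80 = 129.3 µm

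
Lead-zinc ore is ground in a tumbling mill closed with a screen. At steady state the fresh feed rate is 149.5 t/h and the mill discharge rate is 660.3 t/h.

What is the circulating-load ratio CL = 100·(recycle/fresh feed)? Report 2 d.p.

CL = 341.67 %

Discharge = new feed + return, hence
R = M − F = 660.3 − 149.5 = 510.8 t/h
CL = 100·R/F = 100·510.8/149.5 = 341.67 %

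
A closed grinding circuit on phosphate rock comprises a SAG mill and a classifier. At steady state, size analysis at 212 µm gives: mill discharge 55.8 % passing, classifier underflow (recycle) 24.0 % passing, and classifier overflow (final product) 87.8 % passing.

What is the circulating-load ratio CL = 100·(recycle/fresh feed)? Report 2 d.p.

Classifier node, passing 212 µm:
(1+r)·d = r·u + o ⇒ r = (o−d)/(d−u)
r = (87.8 − 55.8)/(55.8 − 24.0) = 32.0/31.8 = 1.0063
CL = 100·r = 100.63 %

CL = 100.63 %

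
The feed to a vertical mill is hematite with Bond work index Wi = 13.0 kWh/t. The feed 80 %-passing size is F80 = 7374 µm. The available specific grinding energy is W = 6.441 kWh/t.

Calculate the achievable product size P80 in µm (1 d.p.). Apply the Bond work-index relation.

W = 10·Wi·(P80^(-½) − F80^(-½))
⇒ 1/√P80 = W/(10·Wi) + 1/√F80
  = 6.4410/(10·13.0) + 1/√7374 = 0.049546 + 0.011645 = 0.061191
P80 = (1/0.061191)² = 16.3422² = 267.07 µm

P80 = 267.1 µm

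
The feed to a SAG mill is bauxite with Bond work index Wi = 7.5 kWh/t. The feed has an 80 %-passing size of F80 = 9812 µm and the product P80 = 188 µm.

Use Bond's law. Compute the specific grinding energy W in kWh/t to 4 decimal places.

W = 4.7128 kWh/t

W = 10·Wi·(P80^(-½) − F80^(-½))
1/√188 = 0.072932;  1/√9812 = 0.010095
W = 10·7.5·(0.072932 − 0.010095) = 4.7128 kWh/t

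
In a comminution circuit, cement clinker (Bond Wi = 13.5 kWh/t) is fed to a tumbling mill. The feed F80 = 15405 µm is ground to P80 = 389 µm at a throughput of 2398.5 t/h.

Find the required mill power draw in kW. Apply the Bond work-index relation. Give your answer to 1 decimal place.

W_Bond = 10·Wi·(1/√P₈₀ − 1/√F₈₀)
W = 10·13.5·(1/√389 − 1/√15405) = 10·13.5·(0.042645) = 5.7571 kWh/t
Power = W × throughput = 5.7571 kWh/t × 2398.5 t/h = 13808.4 kW

P = 13808.4 kW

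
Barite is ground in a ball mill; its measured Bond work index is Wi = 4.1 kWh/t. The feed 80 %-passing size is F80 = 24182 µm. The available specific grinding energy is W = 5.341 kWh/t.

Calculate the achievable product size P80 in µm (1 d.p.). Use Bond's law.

W_Bond = 10·Wi·(1/√P₈₀ − 1/√F₈₀)
⇒ 1/√P80 = W/(10 Wi) + 1/√F80
  = 5.3410/(10·4.1) + 1/√24182 = 0.130268 + 0.006431 = 0.136699
P80 = (1/0.136699)² = 7.3153² = 53.51 µm

P80 = 53.5 µm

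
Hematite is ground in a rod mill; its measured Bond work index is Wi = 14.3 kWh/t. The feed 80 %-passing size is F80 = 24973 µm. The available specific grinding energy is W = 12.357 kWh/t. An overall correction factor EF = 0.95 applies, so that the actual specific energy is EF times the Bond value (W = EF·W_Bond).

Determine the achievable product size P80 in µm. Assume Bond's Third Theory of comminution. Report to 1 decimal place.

W_Bond = 10·Wi·(1/√P₈₀ − 1/√F₈₀)
W_Bond = W / EF = 12.357 / 0.95 = 13.0074 kWh/t
P80^-0.5 = F80^-0.5 + W_Bond/(10 Wi)
  = 13.0074/(10·14.3) + 1/√24973 = 0.090961 + 0.006328 = 0.097289
P80 = (1/0.097289)² = 10.2787² = 105.65 µm

P80 = 105.7 µm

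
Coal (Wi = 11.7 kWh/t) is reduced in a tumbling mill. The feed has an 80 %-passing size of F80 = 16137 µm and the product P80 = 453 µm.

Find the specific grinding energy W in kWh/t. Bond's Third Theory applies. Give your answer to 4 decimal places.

W_Bond = 10·Wi·(1/√P₈₀ − 1/√F₈₀)
1/√453 = 0.046984;  1/√16137 = 0.007872
W = 10·11.7·(0.046984 − 0.007872) = 4.5761 kWh/t

W = 4.5761 kWh/t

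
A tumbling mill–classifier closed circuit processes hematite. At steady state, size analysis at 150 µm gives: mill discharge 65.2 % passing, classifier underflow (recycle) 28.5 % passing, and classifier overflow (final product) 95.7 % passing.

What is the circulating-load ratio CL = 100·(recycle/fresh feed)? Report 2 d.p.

CL = 83.11 %

Balance %-passing 150 µm (r = R/F):
(1+r)·d = r·u + o ⇒ r = (o−d)/(d−u)
r = (95.7 − 65.2)/(65.2 − 28.5) = 30.5/36.7 = 0.8311
CL = 100·r = 83.11 %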